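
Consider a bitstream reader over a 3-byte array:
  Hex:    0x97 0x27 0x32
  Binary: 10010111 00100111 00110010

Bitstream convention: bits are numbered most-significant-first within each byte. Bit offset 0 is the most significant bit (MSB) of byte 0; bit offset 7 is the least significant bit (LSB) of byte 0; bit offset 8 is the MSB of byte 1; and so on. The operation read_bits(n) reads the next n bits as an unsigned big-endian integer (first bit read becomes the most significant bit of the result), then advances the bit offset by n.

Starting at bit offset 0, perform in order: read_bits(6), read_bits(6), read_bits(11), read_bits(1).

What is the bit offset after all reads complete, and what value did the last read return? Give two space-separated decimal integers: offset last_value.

Answer: 24 0

Derivation:
Read 1: bits[0:6] width=6 -> value=37 (bin 100101); offset now 6 = byte 0 bit 6; 18 bits remain
Read 2: bits[6:12] width=6 -> value=50 (bin 110010); offset now 12 = byte 1 bit 4; 12 bits remain
Read 3: bits[12:23] width=11 -> value=921 (bin 01110011001); offset now 23 = byte 2 bit 7; 1 bits remain
Read 4: bits[23:24] width=1 -> value=0 (bin 0); offset now 24 = byte 3 bit 0; 0 bits remain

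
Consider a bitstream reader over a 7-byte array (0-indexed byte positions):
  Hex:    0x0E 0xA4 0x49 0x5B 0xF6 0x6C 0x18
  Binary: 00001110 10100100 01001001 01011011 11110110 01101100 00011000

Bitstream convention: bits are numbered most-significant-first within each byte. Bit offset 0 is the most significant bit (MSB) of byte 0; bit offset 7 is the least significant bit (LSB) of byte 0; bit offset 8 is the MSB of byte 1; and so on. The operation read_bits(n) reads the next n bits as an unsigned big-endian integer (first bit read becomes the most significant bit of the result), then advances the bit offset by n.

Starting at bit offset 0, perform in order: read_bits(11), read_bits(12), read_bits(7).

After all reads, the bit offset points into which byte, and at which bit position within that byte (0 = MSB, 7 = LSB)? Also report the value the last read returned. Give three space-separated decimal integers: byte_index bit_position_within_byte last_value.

Answer: 3 6 86

Derivation:
Read 1: bits[0:11] width=11 -> value=117 (bin 00001110101); offset now 11 = byte 1 bit 3; 45 bits remain
Read 2: bits[11:23] width=12 -> value=548 (bin 001000100100); offset now 23 = byte 2 bit 7; 33 bits remain
Read 3: bits[23:30] width=7 -> value=86 (bin 1010110); offset now 30 = byte 3 bit 6; 26 bits remain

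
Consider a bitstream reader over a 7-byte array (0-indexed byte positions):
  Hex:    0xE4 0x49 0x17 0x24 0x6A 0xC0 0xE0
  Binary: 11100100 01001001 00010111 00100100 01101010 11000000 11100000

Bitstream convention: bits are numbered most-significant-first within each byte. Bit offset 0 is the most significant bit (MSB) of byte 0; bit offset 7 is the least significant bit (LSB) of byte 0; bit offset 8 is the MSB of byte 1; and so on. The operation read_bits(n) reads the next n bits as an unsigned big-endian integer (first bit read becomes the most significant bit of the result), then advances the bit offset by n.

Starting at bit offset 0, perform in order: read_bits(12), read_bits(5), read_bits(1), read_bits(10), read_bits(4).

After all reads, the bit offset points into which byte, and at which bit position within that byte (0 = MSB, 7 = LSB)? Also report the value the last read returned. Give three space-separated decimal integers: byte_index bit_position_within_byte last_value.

Read 1: bits[0:12] width=12 -> value=3652 (bin 111001000100); offset now 12 = byte 1 bit 4; 44 bits remain
Read 2: bits[12:17] width=5 -> value=18 (bin 10010); offset now 17 = byte 2 bit 1; 39 bits remain
Read 3: bits[17:18] width=1 -> value=0 (bin 0); offset now 18 = byte 2 bit 2; 38 bits remain
Read 4: bits[18:28] width=10 -> value=370 (bin 0101110010); offset now 28 = byte 3 bit 4; 28 bits remain
Read 5: bits[28:32] width=4 -> value=4 (bin 0100); offset now 32 = byte 4 bit 0; 24 bits remain

Answer: 4 0 4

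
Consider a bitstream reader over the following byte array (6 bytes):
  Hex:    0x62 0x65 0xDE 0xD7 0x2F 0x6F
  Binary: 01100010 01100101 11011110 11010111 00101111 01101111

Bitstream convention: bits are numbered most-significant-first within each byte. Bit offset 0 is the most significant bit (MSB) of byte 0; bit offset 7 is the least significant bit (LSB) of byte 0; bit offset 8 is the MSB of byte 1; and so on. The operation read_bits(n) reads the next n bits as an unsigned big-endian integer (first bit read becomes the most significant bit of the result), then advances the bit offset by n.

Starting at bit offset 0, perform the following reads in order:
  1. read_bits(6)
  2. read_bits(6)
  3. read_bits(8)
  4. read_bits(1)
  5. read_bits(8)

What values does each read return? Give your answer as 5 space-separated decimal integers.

Read 1: bits[0:6] width=6 -> value=24 (bin 011000); offset now 6 = byte 0 bit 6; 42 bits remain
Read 2: bits[6:12] width=6 -> value=38 (bin 100110); offset now 12 = byte 1 bit 4; 36 bits remain
Read 3: bits[12:20] width=8 -> value=93 (bin 01011101); offset now 20 = byte 2 bit 4; 28 bits remain
Read 4: bits[20:21] width=1 -> value=1 (bin 1); offset now 21 = byte 2 bit 5; 27 bits remain
Read 5: bits[21:29] width=8 -> value=218 (bin 11011010); offset now 29 = byte 3 bit 5; 19 bits remain

Answer: 24 38 93 1 218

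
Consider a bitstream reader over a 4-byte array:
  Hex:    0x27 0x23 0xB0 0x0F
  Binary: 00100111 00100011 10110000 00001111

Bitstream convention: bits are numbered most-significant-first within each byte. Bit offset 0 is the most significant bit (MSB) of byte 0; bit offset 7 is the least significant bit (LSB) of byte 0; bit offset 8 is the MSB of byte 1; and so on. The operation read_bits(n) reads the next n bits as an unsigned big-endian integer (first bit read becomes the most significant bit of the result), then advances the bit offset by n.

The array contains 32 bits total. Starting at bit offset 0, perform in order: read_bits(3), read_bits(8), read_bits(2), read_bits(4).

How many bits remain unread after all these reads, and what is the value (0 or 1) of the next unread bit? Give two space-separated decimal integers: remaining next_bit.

Read 1: bits[0:3] width=3 -> value=1 (bin 001); offset now 3 = byte 0 bit 3; 29 bits remain
Read 2: bits[3:11] width=8 -> value=57 (bin 00111001); offset now 11 = byte 1 bit 3; 21 bits remain
Read 3: bits[11:13] width=2 -> value=0 (bin 00); offset now 13 = byte 1 bit 5; 19 bits remain
Read 4: bits[13:17] width=4 -> value=7 (bin 0111); offset now 17 = byte 2 bit 1; 15 bits remain

Answer: 15 0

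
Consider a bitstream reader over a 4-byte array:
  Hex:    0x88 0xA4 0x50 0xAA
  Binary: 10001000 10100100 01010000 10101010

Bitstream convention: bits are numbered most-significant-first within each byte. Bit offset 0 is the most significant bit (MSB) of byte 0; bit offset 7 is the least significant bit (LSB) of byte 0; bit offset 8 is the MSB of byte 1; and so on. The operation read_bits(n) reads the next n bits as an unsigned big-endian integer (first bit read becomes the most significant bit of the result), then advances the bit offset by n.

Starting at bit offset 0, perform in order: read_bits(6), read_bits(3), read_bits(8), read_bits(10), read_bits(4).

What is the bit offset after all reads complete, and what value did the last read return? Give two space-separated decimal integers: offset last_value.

Read 1: bits[0:6] width=6 -> value=34 (bin 100010); offset now 6 = byte 0 bit 6; 26 bits remain
Read 2: bits[6:9] width=3 -> value=1 (bin 001); offset now 9 = byte 1 bit 1; 23 bits remain
Read 3: bits[9:17] width=8 -> value=72 (bin 01001000); offset now 17 = byte 2 bit 1; 15 bits remain
Read 4: bits[17:27] width=10 -> value=645 (bin 1010000101); offset now 27 = byte 3 bit 3; 5 bits remain
Read 5: bits[27:31] width=4 -> value=5 (bin 0101); offset now 31 = byte 3 bit 7; 1 bits remain

Answer: 31 5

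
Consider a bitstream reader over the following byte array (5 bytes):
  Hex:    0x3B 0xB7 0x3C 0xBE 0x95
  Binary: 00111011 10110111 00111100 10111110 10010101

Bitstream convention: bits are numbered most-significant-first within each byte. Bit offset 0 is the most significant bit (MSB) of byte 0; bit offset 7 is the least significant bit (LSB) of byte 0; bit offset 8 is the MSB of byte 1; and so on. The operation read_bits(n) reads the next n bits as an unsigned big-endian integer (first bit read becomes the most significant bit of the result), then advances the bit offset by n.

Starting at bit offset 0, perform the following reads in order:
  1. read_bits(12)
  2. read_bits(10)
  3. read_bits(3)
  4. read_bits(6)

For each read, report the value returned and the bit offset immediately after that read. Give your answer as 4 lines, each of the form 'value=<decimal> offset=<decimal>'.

Read 1: bits[0:12] width=12 -> value=955 (bin 001110111011); offset now 12 = byte 1 bit 4; 28 bits remain
Read 2: bits[12:22] width=10 -> value=463 (bin 0111001111); offset now 22 = byte 2 bit 6; 18 bits remain
Read 3: bits[22:25] width=3 -> value=1 (bin 001); offset now 25 = byte 3 bit 1; 15 bits remain
Read 4: bits[25:31] width=6 -> value=31 (bin 011111); offset now 31 = byte 3 bit 7; 9 bits remain

Answer: value=955 offset=12
value=463 offset=22
value=1 offset=25
value=31 offset=31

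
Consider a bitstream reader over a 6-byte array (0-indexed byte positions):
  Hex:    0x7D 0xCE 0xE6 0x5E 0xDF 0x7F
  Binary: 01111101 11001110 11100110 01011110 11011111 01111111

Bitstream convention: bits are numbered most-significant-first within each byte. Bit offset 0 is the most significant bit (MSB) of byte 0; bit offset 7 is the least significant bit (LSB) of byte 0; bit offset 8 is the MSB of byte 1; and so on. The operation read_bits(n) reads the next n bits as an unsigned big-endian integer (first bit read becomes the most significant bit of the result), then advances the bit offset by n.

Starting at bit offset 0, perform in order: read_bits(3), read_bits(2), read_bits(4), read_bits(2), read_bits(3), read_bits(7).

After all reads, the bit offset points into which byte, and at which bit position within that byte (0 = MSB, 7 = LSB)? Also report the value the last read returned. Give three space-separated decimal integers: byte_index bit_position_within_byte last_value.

Answer: 2 5 92

Derivation:
Read 1: bits[0:3] width=3 -> value=3 (bin 011); offset now 3 = byte 0 bit 3; 45 bits remain
Read 2: bits[3:5] width=2 -> value=3 (bin 11); offset now 5 = byte 0 bit 5; 43 bits remain
Read 3: bits[5:9] width=4 -> value=11 (bin 1011); offset now 9 = byte 1 bit 1; 39 bits remain
Read 4: bits[9:11] width=2 -> value=2 (bin 10); offset now 11 = byte 1 bit 3; 37 bits remain
Read 5: bits[11:14] width=3 -> value=3 (bin 011); offset now 14 = byte 1 bit 6; 34 bits remain
Read 6: bits[14:21] width=7 -> value=92 (bin 1011100); offset now 21 = byte 2 bit 5; 27 bits remain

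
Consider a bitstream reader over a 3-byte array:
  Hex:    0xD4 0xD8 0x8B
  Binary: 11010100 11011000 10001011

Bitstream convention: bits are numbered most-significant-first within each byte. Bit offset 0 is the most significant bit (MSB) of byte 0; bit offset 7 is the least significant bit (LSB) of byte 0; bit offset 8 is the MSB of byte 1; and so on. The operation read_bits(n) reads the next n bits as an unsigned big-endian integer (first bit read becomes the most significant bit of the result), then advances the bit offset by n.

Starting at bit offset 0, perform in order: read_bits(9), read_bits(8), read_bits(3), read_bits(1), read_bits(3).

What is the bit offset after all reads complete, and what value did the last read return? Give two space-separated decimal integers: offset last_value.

Answer: 24 3

Derivation:
Read 1: bits[0:9] width=9 -> value=425 (bin 110101001); offset now 9 = byte 1 bit 1; 15 bits remain
Read 2: bits[9:17] width=8 -> value=177 (bin 10110001); offset now 17 = byte 2 bit 1; 7 bits remain
Read 3: bits[17:20] width=3 -> value=0 (bin 000); offset now 20 = byte 2 bit 4; 4 bits remain
Read 4: bits[20:21] width=1 -> value=1 (bin 1); offset now 21 = byte 2 bit 5; 3 bits remain
Read 5: bits[21:24] width=3 -> value=3 (bin 011); offset now 24 = byte 3 bit 0; 0 bits remain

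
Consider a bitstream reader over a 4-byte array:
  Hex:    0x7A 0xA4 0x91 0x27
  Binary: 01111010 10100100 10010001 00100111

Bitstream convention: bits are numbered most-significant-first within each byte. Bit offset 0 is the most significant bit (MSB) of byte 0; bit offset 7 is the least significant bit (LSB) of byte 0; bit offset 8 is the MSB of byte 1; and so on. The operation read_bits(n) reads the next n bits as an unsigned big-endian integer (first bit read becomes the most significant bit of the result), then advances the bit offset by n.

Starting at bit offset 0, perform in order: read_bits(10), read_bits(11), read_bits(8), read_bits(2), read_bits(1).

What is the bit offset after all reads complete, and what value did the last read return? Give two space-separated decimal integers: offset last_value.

Answer: 32 1

Derivation:
Read 1: bits[0:10] width=10 -> value=490 (bin 0111101010); offset now 10 = byte 1 bit 2; 22 bits remain
Read 2: bits[10:21] width=11 -> value=1170 (bin 10010010010); offset now 21 = byte 2 bit 5; 11 bits remain
Read 3: bits[21:29] width=8 -> value=36 (bin 00100100); offset now 29 = byte 3 bit 5; 3 bits remain
Read 4: bits[29:31] width=2 -> value=3 (bin 11); offset now 31 = byte 3 bit 7; 1 bits remain
Read 5: bits[31:32] width=1 -> value=1 (bin 1); offset now 32 = byte 4 bit 0; 0 bits remain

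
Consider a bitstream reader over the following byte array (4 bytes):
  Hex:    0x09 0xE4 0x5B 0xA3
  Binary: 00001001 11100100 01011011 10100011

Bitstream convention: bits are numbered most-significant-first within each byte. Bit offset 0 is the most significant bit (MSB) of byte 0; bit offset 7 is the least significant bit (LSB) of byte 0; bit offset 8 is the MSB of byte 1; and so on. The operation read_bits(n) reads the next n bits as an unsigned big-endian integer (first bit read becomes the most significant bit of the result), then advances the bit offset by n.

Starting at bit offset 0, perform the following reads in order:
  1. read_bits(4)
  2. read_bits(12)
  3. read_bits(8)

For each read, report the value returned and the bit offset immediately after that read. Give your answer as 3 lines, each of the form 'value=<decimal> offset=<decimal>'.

Read 1: bits[0:4] width=4 -> value=0 (bin 0000); offset now 4 = byte 0 bit 4; 28 bits remain
Read 2: bits[4:16] width=12 -> value=2532 (bin 100111100100); offset now 16 = byte 2 bit 0; 16 bits remain
Read 3: bits[16:24] width=8 -> value=91 (bin 01011011); offset now 24 = byte 3 bit 0; 8 bits remain

Answer: value=0 offset=4
value=2532 offset=16
value=91 offset=24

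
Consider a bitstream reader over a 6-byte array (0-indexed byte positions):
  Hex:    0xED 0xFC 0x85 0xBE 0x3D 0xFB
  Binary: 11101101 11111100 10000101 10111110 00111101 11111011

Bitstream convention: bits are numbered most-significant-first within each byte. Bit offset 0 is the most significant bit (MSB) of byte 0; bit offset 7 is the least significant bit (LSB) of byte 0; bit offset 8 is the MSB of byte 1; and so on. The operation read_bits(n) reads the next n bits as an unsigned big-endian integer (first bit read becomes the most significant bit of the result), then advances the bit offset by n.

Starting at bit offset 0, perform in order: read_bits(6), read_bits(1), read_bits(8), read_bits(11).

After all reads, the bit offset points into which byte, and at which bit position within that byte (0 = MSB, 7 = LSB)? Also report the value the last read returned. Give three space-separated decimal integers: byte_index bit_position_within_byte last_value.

Read 1: bits[0:6] width=6 -> value=59 (bin 111011); offset now 6 = byte 0 bit 6; 42 bits remain
Read 2: bits[6:7] width=1 -> value=0 (bin 0); offset now 7 = byte 0 bit 7; 41 bits remain
Read 3: bits[7:15] width=8 -> value=254 (bin 11111110); offset now 15 = byte 1 bit 7; 33 bits remain
Read 4: bits[15:26] width=11 -> value=534 (bin 01000010110); offset now 26 = byte 3 bit 2; 22 bits remain

Answer: 3 2 534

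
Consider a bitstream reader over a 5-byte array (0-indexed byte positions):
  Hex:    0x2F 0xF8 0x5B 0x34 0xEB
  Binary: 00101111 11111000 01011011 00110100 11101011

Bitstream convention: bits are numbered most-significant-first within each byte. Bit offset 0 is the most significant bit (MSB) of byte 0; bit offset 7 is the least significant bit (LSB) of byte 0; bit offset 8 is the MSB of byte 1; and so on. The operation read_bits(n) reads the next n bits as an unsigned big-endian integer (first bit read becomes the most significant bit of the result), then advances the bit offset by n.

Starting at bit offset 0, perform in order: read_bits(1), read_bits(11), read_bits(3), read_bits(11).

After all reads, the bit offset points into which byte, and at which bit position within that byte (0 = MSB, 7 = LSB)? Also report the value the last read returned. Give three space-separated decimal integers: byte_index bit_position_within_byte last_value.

Answer: 3 2 364

Derivation:
Read 1: bits[0:1] width=1 -> value=0 (bin 0); offset now 1 = byte 0 bit 1; 39 bits remain
Read 2: bits[1:12] width=11 -> value=767 (bin 01011111111); offset now 12 = byte 1 bit 4; 28 bits remain
Read 3: bits[12:15] width=3 -> value=4 (bin 100); offset now 15 = byte 1 bit 7; 25 bits remain
Read 4: bits[15:26] width=11 -> value=364 (bin 00101101100); offset now 26 = byte 3 bit 2; 14 bits remain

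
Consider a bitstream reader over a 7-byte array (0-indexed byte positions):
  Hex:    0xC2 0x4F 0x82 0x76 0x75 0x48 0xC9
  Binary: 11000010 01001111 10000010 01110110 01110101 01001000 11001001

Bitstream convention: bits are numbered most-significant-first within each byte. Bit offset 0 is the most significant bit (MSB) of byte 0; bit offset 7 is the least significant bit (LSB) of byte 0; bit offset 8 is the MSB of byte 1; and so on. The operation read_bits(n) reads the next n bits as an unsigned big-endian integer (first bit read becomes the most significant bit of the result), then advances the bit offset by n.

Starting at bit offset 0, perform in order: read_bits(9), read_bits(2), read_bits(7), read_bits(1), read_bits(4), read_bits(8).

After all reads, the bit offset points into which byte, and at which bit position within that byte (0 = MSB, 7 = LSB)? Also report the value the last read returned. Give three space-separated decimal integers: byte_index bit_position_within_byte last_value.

Read 1: bits[0:9] width=9 -> value=388 (bin 110000100); offset now 9 = byte 1 bit 1; 47 bits remain
Read 2: bits[9:11] width=2 -> value=2 (bin 10); offset now 11 = byte 1 bit 3; 45 bits remain
Read 3: bits[11:18] width=7 -> value=62 (bin 0111110); offset now 18 = byte 2 bit 2; 38 bits remain
Read 4: bits[18:19] width=1 -> value=0 (bin 0); offset now 19 = byte 2 bit 3; 37 bits remain
Read 5: bits[19:23] width=4 -> value=1 (bin 0001); offset now 23 = byte 2 bit 7; 33 bits remain
Read 6: bits[23:31] width=8 -> value=59 (bin 00111011); offset now 31 = byte 3 bit 7; 25 bits remain

Answer: 3 7 59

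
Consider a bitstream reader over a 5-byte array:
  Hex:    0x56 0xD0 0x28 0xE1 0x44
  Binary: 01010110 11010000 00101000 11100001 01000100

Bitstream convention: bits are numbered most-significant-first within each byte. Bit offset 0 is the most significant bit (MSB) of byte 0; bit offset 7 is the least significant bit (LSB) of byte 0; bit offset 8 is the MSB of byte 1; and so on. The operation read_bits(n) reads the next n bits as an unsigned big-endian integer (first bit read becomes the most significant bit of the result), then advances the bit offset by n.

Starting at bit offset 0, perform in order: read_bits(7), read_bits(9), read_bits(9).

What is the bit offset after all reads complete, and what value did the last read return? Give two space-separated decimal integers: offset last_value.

Answer: 25 81

Derivation:
Read 1: bits[0:7] width=7 -> value=43 (bin 0101011); offset now 7 = byte 0 bit 7; 33 bits remain
Read 2: bits[7:16] width=9 -> value=208 (bin 011010000); offset now 16 = byte 2 bit 0; 24 bits remain
Read 3: bits[16:25] width=9 -> value=81 (bin 001010001); offset now 25 = byte 3 bit 1; 15 bits remain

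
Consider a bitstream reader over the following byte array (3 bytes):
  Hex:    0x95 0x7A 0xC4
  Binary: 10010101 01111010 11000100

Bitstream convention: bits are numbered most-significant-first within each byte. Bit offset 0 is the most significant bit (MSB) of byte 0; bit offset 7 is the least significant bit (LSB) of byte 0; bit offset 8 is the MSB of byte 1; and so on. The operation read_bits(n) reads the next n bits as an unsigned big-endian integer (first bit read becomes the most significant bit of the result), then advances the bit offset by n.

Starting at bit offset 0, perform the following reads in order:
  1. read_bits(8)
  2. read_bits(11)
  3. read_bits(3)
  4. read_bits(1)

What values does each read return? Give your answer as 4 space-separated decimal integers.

Read 1: bits[0:8] width=8 -> value=149 (bin 10010101); offset now 8 = byte 1 bit 0; 16 bits remain
Read 2: bits[8:19] width=11 -> value=982 (bin 01111010110); offset now 19 = byte 2 bit 3; 5 bits remain
Read 3: bits[19:22] width=3 -> value=1 (bin 001); offset now 22 = byte 2 bit 6; 2 bits remain
Read 4: bits[22:23] width=1 -> value=0 (bin 0); offset now 23 = byte 2 bit 7; 1 bits remain

Answer: 149 982 1 0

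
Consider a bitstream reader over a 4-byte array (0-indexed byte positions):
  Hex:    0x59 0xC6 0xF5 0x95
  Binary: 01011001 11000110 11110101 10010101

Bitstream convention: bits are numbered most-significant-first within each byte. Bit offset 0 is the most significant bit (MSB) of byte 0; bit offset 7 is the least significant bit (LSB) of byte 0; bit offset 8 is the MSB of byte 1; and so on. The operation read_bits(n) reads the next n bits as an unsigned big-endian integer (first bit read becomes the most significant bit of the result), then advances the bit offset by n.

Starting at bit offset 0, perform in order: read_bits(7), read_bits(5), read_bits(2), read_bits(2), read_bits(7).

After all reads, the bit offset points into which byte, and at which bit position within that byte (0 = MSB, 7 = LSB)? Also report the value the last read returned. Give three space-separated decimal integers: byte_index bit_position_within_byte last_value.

Answer: 2 7 122

Derivation:
Read 1: bits[0:7] width=7 -> value=44 (bin 0101100); offset now 7 = byte 0 bit 7; 25 bits remain
Read 2: bits[7:12] width=5 -> value=28 (bin 11100); offset now 12 = byte 1 bit 4; 20 bits remain
Read 3: bits[12:14] width=2 -> value=1 (bin 01); offset now 14 = byte 1 bit 6; 18 bits remain
Read 4: bits[14:16] width=2 -> value=2 (bin 10); offset now 16 = byte 2 bit 0; 16 bits remain
Read 5: bits[16:23] width=7 -> value=122 (bin 1111010); offset now 23 = byte 2 bit 7; 9 bits remain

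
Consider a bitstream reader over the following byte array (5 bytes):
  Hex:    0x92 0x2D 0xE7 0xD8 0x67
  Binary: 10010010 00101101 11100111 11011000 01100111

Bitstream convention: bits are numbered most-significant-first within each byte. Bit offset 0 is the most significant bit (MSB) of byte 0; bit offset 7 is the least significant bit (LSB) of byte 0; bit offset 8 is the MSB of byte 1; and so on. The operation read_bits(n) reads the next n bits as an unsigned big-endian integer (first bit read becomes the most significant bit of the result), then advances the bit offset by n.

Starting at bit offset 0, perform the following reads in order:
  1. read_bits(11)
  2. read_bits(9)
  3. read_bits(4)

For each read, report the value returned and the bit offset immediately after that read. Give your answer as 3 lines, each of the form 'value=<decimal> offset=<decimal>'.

Answer: value=1169 offset=11
value=222 offset=20
value=7 offset=24

Derivation:
Read 1: bits[0:11] width=11 -> value=1169 (bin 10010010001); offset now 11 = byte 1 bit 3; 29 bits remain
Read 2: bits[11:20] width=9 -> value=222 (bin 011011110); offset now 20 = byte 2 bit 4; 20 bits remain
Read 3: bits[20:24] width=4 -> value=7 (bin 0111); offset now 24 = byte 3 bit 0; 16 bits remain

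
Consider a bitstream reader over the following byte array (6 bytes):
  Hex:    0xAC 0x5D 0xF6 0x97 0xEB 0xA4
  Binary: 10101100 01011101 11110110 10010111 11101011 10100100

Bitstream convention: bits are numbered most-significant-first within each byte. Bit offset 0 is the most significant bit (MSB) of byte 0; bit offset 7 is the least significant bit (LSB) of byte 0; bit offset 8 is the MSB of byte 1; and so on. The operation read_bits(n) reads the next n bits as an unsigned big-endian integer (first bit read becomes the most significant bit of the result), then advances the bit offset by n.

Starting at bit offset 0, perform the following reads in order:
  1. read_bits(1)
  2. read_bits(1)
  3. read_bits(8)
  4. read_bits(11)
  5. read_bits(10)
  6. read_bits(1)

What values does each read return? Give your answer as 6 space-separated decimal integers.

Read 1: bits[0:1] width=1 -> value=1 (bin 1); offset now 1 = byte 0 bit 1; 47 bits remain
Read 2: bits[1:2] width=1 -> value=0 (bin 0); offset now 2 = byte 0 bit 2; 46 bits remain
Read 3: bits[2:10] width=8 -> value=177 (bin 10110001); offset now 10 = byte 1 bit 2; 38 bits remain
Read 4: bits[10:21] width=11 -> value=958 (bin 01110111110); offset now 21 = byte 2 bit 5; 27 bits remain
Read 5: bits[21:31] width=10 -> value=843 (bin 1101001011); offset now 31 = byte 3 bit 7; 17 bits remain
Read 6: bits[31:32] width=1 -> value=1 (bin 1); offset now 32 = byte 4 bit 0; 16 bits remain

Answer: 1 0 177 958 843 1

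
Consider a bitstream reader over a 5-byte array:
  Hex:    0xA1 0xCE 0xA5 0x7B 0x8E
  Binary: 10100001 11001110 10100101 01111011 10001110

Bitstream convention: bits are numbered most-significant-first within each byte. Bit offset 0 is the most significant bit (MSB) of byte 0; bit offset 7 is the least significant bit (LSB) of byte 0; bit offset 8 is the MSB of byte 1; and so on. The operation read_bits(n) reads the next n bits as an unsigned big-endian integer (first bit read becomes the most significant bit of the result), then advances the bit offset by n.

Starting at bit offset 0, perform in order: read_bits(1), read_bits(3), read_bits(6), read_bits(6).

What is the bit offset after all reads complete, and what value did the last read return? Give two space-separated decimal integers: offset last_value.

Read 1: bits[0:1] width=1 -> value=1 (bin 1); offset now 1 = byte 0 bit 1; 39 bits remain
Read 2: bits[1:4] width=3 -> value=2 (bin 010); offset now 4 = byte 0 bit 4; 36 bits remain
Read 3: bits[4:10] width=6 -> value=7 (bin 000111); offset now 10 = byte 1 bit 2; 30 bits remain
Read 4: bits[10:16] width=6 -> value=14 (bin 001110); offset now 16 = byte 2 bit 0; 24 bits remain

Answer: 16 14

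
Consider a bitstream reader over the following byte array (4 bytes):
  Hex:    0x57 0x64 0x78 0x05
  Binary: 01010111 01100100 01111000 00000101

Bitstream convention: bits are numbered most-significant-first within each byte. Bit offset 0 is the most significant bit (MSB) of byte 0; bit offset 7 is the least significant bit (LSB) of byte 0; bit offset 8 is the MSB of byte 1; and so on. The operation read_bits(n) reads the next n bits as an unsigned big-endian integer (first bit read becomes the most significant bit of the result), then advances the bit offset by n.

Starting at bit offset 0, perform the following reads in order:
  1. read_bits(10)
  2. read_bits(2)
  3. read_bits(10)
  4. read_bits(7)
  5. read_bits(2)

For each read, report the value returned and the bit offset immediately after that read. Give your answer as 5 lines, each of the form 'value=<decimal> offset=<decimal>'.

Read 1: bits[0:10] width=10 -> value=349 (bin 0101011101); offset now 10 = byte 1 bit 2; 22 bits remain
Read 2: bits[10:12] width=2 -> value=2 (bin 10); offset now 12 = byte 1 bit 4; 20 bits remain
Read 3: bits[12:22] width=10 -> value=286 (bin 0100011110); offset now 22 = byte 2 bit 6; 10 bits remain
Read 4: bits[22:29] width=7 -> value=0 (bin 0000000); offset now 29 = byte 3 bit 5; 3 bits remain
Read 5: bits[29:31] width=2 -> value=2 (bin 10); offset now 31 = byte 3 bit 7; 1 bits remain

Answer: value=349 offset=10
value=2 offset=12
value=286 offset=22
value=0 offset=29
value=2 offset=31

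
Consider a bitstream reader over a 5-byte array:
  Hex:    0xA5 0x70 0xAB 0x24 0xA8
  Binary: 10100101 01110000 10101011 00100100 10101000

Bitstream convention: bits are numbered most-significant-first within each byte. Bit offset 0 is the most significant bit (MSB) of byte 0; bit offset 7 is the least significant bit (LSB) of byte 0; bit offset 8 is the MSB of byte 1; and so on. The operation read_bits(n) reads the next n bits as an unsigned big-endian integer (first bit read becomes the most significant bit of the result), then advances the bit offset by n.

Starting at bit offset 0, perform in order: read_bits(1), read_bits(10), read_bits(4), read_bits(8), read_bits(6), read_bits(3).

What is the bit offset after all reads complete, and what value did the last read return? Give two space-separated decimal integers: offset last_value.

Answer: 32 4

Derivation:
Read 1: bits[0:1] width=1 -> value=1 (bin 1); offset now 1 = byte 0 bit 1; 39 bits remain
Read 2: bits[1:11] width=10 -> value=299 (bin 0100101011); offset now 11 = byte 1 bit 3; 29 bits remain
Read 3: bits[11:15] width=4 -> value=8 (bin 1000); offset now 15 = byte 1 bit 7; 25 bits remain
Read 4: bits[15:23] width=8 -> value=85 (bin 01010101); offset now 23 = byte 2 bit 7; 17 bits remain
Read 5: bits[23:29] width=6 -> value=36 (bin 100100); offset now 29 = byte 3 bit 5; 11 bits remain
Read 6: bits[29:32] width=3 -> value=4 (bin 100); offset now 32 = byte 4 bit 0; 8 bits remain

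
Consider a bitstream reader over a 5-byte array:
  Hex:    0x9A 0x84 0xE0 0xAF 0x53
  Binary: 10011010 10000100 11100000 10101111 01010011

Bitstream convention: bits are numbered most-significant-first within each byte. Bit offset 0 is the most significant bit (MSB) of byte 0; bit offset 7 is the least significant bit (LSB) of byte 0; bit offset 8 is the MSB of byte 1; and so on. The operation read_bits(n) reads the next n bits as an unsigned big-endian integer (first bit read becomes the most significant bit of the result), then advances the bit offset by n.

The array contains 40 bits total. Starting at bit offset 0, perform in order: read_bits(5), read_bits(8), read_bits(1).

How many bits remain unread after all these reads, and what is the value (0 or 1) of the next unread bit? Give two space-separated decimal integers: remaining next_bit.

Read 1: bits[0:5] width=5 -> value=19 (bin 10011); offset now 5 = byte 0 bit 5; 35 bits remain
Read 2: bits[5:13] width=8 -> value=80 (bin 01010000); offset now 13 = byte 1 bit 5; 27 bits remain
Read 3: bits[13:14] width=1 -> value=1 (bin 1); offset now 14 = byte 1 bit 6; 26 bits remain

Answer: 26 0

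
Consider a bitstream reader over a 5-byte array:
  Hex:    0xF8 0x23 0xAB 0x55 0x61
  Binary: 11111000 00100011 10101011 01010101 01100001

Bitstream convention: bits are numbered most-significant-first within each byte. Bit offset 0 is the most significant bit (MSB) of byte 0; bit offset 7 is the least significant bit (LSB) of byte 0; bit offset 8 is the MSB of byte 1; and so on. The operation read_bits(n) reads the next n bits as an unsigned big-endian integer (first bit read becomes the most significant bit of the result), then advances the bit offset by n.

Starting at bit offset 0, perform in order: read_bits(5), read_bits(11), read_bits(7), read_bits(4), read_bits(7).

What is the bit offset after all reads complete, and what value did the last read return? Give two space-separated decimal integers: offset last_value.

Read 1: bits[0:5] width=5 -> value=31 (bin 11111); offset now 5 = byte 0 bit 5; 35 bits remain
Read 2: bits[5:16] width=11 -> value=35 (bin 00000100011); offset now 16 = byte 2 bit 0; 24 bits remain
Read 3: bits[16:23] width=7 -> value=85 (bin 1010101); offset now 23 = byte 2 bit 7; 17 bits remain
Read 4: bits[23:27] width=4 -> value=10 (bin 1010); offset now 27 = byte 3 bit 3; 13 bits remain
Read 5: bits[27:34] width=7 -> value=85 (bin 1010101); offset now 34 = byte 4 bit 2; 6 bits remain

Answer: 34 85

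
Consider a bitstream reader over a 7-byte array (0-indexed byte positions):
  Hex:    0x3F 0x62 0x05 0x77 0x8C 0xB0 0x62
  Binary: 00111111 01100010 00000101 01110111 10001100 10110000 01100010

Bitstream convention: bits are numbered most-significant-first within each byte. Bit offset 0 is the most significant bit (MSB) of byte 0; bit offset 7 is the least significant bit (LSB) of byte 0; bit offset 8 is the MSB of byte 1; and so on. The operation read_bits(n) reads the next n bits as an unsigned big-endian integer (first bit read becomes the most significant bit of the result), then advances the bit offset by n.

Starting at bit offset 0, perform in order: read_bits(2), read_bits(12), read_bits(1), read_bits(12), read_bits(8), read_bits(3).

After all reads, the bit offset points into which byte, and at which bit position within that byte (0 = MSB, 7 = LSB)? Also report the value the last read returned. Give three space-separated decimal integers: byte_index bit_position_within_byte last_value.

Answer: 4 6 3

Derivation:
Read 1: bits[0:2] width=2 -> value=0 (bin 00); offset now 2 = byte 0 bit 2; 54 bits remain
Read 2: bits[2:14] width=12 -> value=4056 (bin 111111011000); offset now 14 = byte 1 bit 6; 42 bits remain
Read 3: bits[14:15] width=1 -> value=1 (bin 1); offset now 15 = byte 1 bit 7; 41 bits remain
Read 4: bits[15:27] width=12 -> value=43 (bin 000000101011); offset now 27 = byte 3 bit 3; 29 bits remain
Read 5: bits[27:35] width=8 -> value=188 (bin 10111100); offset now 35 = byte 4 bit 3; 21 bits remain
Read 6: bits[35:38] width=3 -> value=3 (bin 011); offset now 38 = byte 4 bit 6; 18 bits remain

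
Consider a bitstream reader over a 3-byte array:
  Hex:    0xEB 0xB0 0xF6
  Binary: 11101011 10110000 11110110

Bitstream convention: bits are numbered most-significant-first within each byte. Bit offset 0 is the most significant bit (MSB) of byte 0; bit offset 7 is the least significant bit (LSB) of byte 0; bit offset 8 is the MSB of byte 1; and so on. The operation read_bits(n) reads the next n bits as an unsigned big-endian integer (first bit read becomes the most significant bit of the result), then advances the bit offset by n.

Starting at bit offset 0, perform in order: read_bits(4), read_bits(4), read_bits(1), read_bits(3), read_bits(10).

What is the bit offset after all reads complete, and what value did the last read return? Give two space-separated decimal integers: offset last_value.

Read 1: bits[0:4] width=4 -> value=14 (bin 1110); offset now 4 = byte 0 bit 4; 20 bits remain
Read 2: bits[4:8] width=4 -> value=11 (bin 1011); offset now 8 = byte 1 bit 0; 16 bits remain
Read 3: bits[8:9] width=1 -> value=1 (bin 1); offset now 9 = byte 1 bit 1; 15 bits remain
Read 4: bits[9:12] width=3 -> value=3 (bin 011); offset now 12 = byte 1 bit 4; 12 bits remain
Read 5: bits[12:22] width=10 -> value=61 (bin 0000111101); offset now 22 = byte 2 bit 6; 2 bits remain

Answer: 22 61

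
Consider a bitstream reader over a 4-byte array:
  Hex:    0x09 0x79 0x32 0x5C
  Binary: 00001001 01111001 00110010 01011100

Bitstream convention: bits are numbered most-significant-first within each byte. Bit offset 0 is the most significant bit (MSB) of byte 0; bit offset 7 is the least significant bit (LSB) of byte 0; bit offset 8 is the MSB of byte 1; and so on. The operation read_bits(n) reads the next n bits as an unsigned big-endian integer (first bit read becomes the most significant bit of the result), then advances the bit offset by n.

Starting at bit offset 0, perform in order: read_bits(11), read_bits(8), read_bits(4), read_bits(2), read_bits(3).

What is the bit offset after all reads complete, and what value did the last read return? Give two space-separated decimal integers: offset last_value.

Read 1: bits[0:11] width=11 -> value=75 (bin 00001001011); offset now 11 = byte 1 bit 3; 21 bits remain
Read 2: bits[11:19] width=8 -> value=201 (bin 11001001); offset now 19 = byte 2 bit 3; 13 bits remain
Read 3: bits[19:23] width=4 -> value=9 (bin 1001); offset now 23 = byte 2 bit 7; 9 bits remain
Read 4: bits[23:25] width=2 -> value=0 (bin 00); offset now 25 = byte 3 bit 1; 7 bits remain
Read 5: bits[25:28] width=3 -> value=5 (bin 101); offset now 28 = byte 3 bit 4; 4 bits remain

Answer: 28 5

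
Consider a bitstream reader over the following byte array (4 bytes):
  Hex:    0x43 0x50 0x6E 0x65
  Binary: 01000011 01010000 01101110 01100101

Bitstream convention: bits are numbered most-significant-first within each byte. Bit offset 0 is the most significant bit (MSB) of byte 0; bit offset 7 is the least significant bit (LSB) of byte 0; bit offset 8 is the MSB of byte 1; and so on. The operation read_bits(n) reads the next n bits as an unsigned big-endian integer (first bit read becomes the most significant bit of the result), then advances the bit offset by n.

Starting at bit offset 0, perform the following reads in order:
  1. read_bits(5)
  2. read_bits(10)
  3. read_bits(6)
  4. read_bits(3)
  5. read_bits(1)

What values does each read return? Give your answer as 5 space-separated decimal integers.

Answer: 8 424 13 6 0

Derivation:
Read 1: bits[0:5] width=5 -> value=8 (bin 01000); offset now 5 = byte 0 bit 5; 27 bits remain
Read 2: bits[5:15] width=10 -> value=424 (bin 0110101000); offset now 15 = byte 1 bit 7; 17 bits remain
Read 3: bits[15:21] width=6 -> value=13 (bin 001101); offset now 21 = byte 2 bit 5; 11 bits remain
Read 4: bits[21:24] width=3 -> value=6 (bin 110); offset now 24 = byte 3 bit 0; 8 bits remain
Read 5: bits[24:25] width=1 -> value=0 (bin 0); offset now 25 = byte 3 bit 1; 7 bits remain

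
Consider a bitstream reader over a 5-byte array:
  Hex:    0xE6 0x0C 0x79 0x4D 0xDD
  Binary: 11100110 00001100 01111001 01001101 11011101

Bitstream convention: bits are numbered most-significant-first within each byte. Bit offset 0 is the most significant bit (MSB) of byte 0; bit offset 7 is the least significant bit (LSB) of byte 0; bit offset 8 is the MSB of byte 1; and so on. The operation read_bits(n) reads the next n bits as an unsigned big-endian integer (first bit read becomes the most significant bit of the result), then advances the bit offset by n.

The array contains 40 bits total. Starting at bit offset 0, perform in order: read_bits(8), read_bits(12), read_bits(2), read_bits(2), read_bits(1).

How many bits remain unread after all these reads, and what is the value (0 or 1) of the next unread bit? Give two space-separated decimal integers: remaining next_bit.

Answer: 15 1

Derivation:
Read 1: bits[0:8] width=8 -> value=230 (bin 11100110); offset now 8 = byte 1 bit 0; 32 bits remain
Read 2: bits[8:20] width=12 -> value=199 (bin 000011000111); offset now 20 = byte 2 bit 4; 20 bits remain
Read 3: bits[20:22] width=2 -> value=2 (bin 10); offset now 22 = byte 2 bit 6; 18 bits remain
Read 4: bits[22:24] width=2 -> value=1 (bin 01); offset now 24 = byte 3 bit 0; 16 bits remain
Read 5: bits[24:25] width=1 -> value=0 (bin 0); offset now 25 = byte 3 bit 1; 15 bits remain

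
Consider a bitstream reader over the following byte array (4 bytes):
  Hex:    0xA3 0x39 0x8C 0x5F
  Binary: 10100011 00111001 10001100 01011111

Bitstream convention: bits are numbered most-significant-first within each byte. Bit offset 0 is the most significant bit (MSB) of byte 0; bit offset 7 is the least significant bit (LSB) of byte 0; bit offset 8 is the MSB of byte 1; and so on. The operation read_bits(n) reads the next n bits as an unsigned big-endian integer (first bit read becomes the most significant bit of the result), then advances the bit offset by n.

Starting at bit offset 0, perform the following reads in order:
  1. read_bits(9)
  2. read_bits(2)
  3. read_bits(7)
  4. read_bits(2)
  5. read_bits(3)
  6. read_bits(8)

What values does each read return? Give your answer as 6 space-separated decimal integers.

Read 1: bits[0:9] width=9 -> value=326 (bin 101000110); offset now 9 = byte 1 bit 1; 23 bits remain
Read 2: bits[9:11] width=2 -> value=1 (bin 01); offset now 11 = byte 1 bit 3; 21 bits remain
Read 3: bits[11:18] width=7 -> value=102 (bin 1100110); offset now 18 = byte 2 bit 2; 14 bits remain
Read 4: bits[18:20] width=2 -> value=0 (bin 00); offset now 20 = byte 2 bit 4; 12 bits remain
Read 5: bits[20:23] width=3 -> value=6 (bin 110); offset now 23 = byte 2 bit 7; 9 bits remain
Read 6: bits[23:31] width=8 -> value=47 (bin 00101111); offset now 31 = byte 3 bit 7; 1 bits remain

Answer: 326 1 102 0 6 47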